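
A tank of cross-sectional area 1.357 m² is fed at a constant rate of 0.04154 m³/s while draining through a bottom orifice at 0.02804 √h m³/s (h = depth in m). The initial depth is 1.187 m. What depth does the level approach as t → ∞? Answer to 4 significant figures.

A dh/dt = Q_in − 0.02804 √h. Steady state requires inflow = outflow:
Q_in = 0.02804 √h_ss ⇒ √h_ss = 0.04154/0.02804 = 1.48146.
h_ss = 1.48146² = 2.19471 m. (Since h₀ = 1.187 m < h_ss, the level will rise toward this value.)

2.195 m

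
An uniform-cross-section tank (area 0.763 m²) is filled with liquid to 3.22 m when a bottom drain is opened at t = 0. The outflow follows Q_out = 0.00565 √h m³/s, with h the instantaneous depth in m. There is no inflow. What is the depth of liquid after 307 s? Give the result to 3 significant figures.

Volume balance on the tank: A dh/dt = −0.00565 √h.
This is separable: 2 d(√h)/dt = −0.00565/A, so √h = √h₀ − (0.00565/(2A)) t.
√h = √3.22 − 0.00565·307/(2·0.763) = 1.7944 − 1.1367 = 0.65777.
h = 0.65777² = 0.43266 m.

0.433 m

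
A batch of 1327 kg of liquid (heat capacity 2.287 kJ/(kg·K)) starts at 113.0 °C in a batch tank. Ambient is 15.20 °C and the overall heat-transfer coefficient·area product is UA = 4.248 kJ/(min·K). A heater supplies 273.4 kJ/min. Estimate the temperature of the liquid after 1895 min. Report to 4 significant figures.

81.92 °C

Lumped-capacitance energy balance: M c_p dT/dt = UA(T_amb − T) + Q̇.
dT/dt = (T_ss − T)/τ with T_ss = T_amb + Q̇/UA = 15.20 + 273.4/4.248 = 79.5597 °C, τ = M c_p/UA = 1327·2.287/4.248 = 714.418 min.
T approaches T_ss exponentially: T(t) = T_ss + (T₀ − T_ss) e^(−t/τ).
T(1895) = 79.5597 + (33.4403)·0.0704743 = 81.9164 °C.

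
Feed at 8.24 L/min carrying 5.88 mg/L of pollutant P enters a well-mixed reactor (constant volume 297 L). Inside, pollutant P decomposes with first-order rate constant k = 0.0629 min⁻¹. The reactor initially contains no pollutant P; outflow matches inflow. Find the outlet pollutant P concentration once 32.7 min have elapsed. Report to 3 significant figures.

1.71 mg/L

Accumulation = in − out − consumed: V dC/dt = Q C_in − Q C − k V C.
dC/dt = (Q/V) C_in − (Q/V + k) C; effective rate a = Q/V + k = 0.027744 + 0.0629 = 0.090644 min⁻¹.
C_ss = Q C_in/(Q + kV) = 1.7997 mg/L; C(t) = C_ss + (C₀ − C_ss) e^(−a t).
C(32.7) = 1.7997 + (-1.7997)·e^(−0.090644·32.7) = 1.7997 + (-1.7997)·0.051609 = 1.7069 mg/L.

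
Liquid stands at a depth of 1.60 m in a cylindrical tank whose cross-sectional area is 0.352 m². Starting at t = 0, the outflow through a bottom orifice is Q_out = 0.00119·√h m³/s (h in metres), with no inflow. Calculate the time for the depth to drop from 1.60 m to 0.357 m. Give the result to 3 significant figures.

With no inflow, A dh/dt = −0.00119 √h.
Separate and integrate: 2(√h − √h₀) = −(0.00119/A) t.
t = 2A(√h₀ − √h)/0.00119 = 2·0.352·(√1.60 − √0.357)/0.00119
  = 0.70400 × (1.2649 − 0.59749) / 0.00119 = 394.84 s.

395 s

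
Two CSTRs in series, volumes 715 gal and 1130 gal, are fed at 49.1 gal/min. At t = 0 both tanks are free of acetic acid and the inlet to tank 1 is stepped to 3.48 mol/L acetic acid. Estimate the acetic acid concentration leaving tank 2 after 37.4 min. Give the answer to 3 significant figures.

2.07 mol/L

Species balance on tank i: dCᵢ/dt = (Cᵢ₋₁ − Cᵢ)/τᵢ with τᵢ = Vᵢ/Q.
τ₁ = 715/49.1 = 14.562 min; τ₂ = 1130/49.1 = 23.014 min.
Tank 1: C₁ = C_in(1 − e^(−t/τ₁)). Tank 2 (τ₁ ≠ τ₂): C₂ = C_in[1 − (τ₁ e^(−t/τ₁) − τ₂ e^(−t/τ₂))/(τ₁ − τ₂)].
At t = 37.4: e^(−t/τ₁) = 0.076665, e^(−t/τ₂) = 0.19690.
C₂ = 3.48·[1 − (14.562·0.076665 − 23.014·0.19690)/(-8.4521)] = 3.48·0.59596 = 2.0739 mol/L.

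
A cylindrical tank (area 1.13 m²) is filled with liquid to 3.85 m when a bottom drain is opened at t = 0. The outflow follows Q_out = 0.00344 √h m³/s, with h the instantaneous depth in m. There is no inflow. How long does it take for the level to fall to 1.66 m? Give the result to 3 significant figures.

443 s

A dh/dt = −Q_out = −0.00344 √h.
∫ h^(−1/2) dh = −(0.00344/A) ∫ dt, giving 2√h = 2√h₀ − (0.00344/A) t.
t = 2A(√h₀ − √h)/0.00344 = 2·1.13·(√3.85 − √1.66)/0.00344
  = 2.2600 × (1.9621 − 1.2884) / 0.00344 = 442.63 s.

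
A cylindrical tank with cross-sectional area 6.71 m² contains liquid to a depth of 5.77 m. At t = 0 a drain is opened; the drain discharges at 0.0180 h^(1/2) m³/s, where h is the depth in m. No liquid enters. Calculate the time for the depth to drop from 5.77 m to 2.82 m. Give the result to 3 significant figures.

539 s

A dh/dt = −Q_out = −0.0180 √h.
∫ h^(−1/2) dh = −(0.0180/A) ∫ dt, giving 2√h = 2√h₀ − (0.0180/A) t.
t = 2A(√h₀ − √h)/0.0180 = 2·6.71·(√5.77 − √2.82)/0.0180
  = 13.420 × (2.4021 − 1.6793) / 0.0180 = 538.89 s.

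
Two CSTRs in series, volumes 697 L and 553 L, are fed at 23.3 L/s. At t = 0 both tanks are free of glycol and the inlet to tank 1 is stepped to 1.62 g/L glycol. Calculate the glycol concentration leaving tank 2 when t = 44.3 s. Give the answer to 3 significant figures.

Species balance on tank i: dCᵢ/dt = (Cᵢ₋₁ − Cᵢ)/τᵢ with τᵢ = Vᵢ/Q.
τ₁ = 697/23.3 = 29.914 s; τ₂ = 553/23.3 = 23.734 s.
Tank 1: C₁ = C_in(1 − e^(−t/τ₁)). Tank 2 (τ₁ ≠ τ₂): C₂ = C_in[1 − (τ₁ e^(−t/τ₁) − τ₂ e^(−t/τ₂))/(τ₁ − τ₂)].
At t = 44.3: e^(−t/τ₁) = 0.22743, e^(−t/τ₂) = 0.15466.
C₂ = 1.62·[1 − (29.914·0.22743 − 23.734·0.15466)/(6.1803)] = 1.62·0.49310 = 0.79883 g/L.

0.799 g/L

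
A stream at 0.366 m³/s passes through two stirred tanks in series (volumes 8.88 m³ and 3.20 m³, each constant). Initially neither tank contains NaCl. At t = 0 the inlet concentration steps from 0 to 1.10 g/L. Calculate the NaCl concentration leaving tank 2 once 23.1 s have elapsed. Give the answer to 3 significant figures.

Time constants: τᵢ = Vᵢ/Q for each well-mixed tank.
τ₁ = 8.88/0.366 = 24.262 s; τ₂ = 3.20/0.366 = 8.7432 s.
Tank 1: C₁ = C_in(1 − e^(−t/τ₁)). Tank 2 (τ₁ ≠ τ₂): C₂ = C_in[1 − (τ₁ e^(−t/τ₁) − τ₂ e^(−t/τ₂))/(τ₁ − τ₂)].
At t = 23.1: e^(−t/τ₁) = 0.38593, e^(−t/τ₂) = 0.071214.
C₂ = 1.10·[1 − (24.262·0.38593 − 8.7432·0.071214)/(15.519)] = 1.10·0.43676 = 0.48044 g/L.

0.480 g/L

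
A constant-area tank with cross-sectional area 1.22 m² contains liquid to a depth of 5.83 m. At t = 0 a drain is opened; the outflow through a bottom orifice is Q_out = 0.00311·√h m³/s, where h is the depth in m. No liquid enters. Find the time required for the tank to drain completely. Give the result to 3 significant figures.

Unsteady balance on liquid volume: A dh/dt = −0.00311 √h.
∫ h^(−1/2) dh = −(0.00311/A) ∫ dt, giving 2√h = 2√h₀ − (0.00311/A) t.
Set h = 0: 2√h₀ = (0.00311/A) t_empty ⇒ t_empty = 2A√h₀/0.00311.
t_empty = 2·1.22·√5.83/0.00311 = 2.4400·2.4145/0.00311 = 1894.4 s.

1890 s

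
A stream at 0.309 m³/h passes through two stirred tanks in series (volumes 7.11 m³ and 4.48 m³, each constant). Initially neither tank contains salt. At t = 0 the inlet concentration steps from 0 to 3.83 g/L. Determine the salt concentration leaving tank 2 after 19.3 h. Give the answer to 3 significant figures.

1.08 g/L

Species balance on tank i: dCᵢ/dt = (Cᵢ₋₁ − Cᵢ)/τᵢ with τᵢ = Vᵢ/Q.
τ₁ = 7.11/0.309 = 23.010 h; τ₂ = 4.48/0.309 = 14.498 h.
Solving the cascade with C₁(0)=C₂(0)=0 gives C₂(t) = C_in[1 − (τ₁ e^(−t/τ₁) − τ₂ e^(−t/τ₂))/(τ₁ − τ₂)].
At t = 19.3: e^(−t/τ₁) = 0.43224, e^(−t/τ₂) = 0.26416.
C₂ = 3.83·[1 − (23.010·0.43224 − 14.498·0.26416)/(8.5113)] = 3.83·0.28146 = 1.0780 g/L.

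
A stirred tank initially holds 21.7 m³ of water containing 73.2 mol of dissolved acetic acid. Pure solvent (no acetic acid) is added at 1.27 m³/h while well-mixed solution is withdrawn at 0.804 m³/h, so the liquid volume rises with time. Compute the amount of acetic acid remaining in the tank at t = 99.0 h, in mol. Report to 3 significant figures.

Let m(t) be the amount of acetic acid. Volume: V(t) = V₀ + (Q_in − Q_out) t = 21.7 + 0.46600 t; V(99.0) = 67.834 m³.
Species balance (pure solvent in): dm/dt = −Q_out · m/V(t).
dm/m = −Q_out dt/(V₀ + 0.46600 t); integrating gives ln(m/m₀) = −(Q_out/(Q_in−Q_out)) ln(V/V₀).
m = m₀ (V₀/V)^(Q_out/(Q_in−Q_out)) = 73.2 × (21.7/67.834)^(1.7253) = 10.245 mol.

10.2 mol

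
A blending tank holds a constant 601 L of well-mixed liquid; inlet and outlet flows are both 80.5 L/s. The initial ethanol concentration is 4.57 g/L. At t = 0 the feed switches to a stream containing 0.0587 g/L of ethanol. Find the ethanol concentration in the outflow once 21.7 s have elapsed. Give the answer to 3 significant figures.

0.305 g/L

Unsteady species balance (constant V, well mixed): V dC/dt = Q(C_in − C).
So dC/dt = (C_in − C)/τ with τ = V/Q = 601/80.5 = 7.4658 s.
This is linear first-order; C(t) = C_in + (C₀ − C_in) e^(−t/τ).
C(21.7) = 0.0587 + (4.57 − 0.0587)·e^(−21.7/7.4658) = 0.0587 + (4.5113)·0.054663 = 0.30530 g/L.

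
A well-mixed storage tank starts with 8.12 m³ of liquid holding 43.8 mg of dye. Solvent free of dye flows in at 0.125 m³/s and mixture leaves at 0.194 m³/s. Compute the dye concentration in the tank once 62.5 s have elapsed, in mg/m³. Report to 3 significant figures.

Total volume: dV/dt = Q_in − Q_out = -0.069000 m³/s, so V(t) = 8.12 − 0.069000 t and V(62.5) = 3.8075 m³.
Species balance (pure solvent in): dm/dt = −Q_out · m/V(t).
Separate: dm/m = −Q_out dt/V(t) ⇒ ln(m/m₀) = −(Q_out/(Q_in−Q_out)) ln(V/V₀).
m = m₀ (V₀/V)^(Q_out/(Q_in−Q_out)) = 43.8 × (8.12/3.8075)^(-2.8116) = 5.2083 mg.
C = m/V = 5.2083/3.8075 = 1.3679 mg/m³.

1.37 mg/m³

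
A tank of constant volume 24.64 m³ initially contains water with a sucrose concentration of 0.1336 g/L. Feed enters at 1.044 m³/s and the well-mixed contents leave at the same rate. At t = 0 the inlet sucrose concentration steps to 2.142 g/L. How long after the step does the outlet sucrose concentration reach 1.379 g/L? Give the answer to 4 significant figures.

Mass balance on the solute (V constant): V dC/dt = Q(C_in − C), so τ = V/Q = 23.6015 s.
C(t) = C_in + (C₀ − C_in) e^(−t/τ). Set C = 1.379 and solve for t:
e^(−t/τ) = (C − C_in)/(C₀ − C_in) = (1.379 − 2.142)/(0.1336 − 2.142) = 0.379904
t = −τ ln(…) = 23.6015 × 0.967836 = 22.8424 s.

22.84 s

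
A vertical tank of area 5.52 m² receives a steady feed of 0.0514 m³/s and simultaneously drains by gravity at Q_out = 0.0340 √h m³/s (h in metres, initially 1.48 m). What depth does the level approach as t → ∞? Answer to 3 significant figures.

2.29 m

Level balance: A dh/dt = 0.0514 − 0.0340 √h. Setting dh/dt = 0:
Q_in = 0.0340 √h_ss ⇒ √h_ss = 0.0514/0.0340 = 1.5118.
h_ss = 1.5118² = 2.2854 m. (Since h₀ = 1.48 m < h_ss, the level will rise toward this value.)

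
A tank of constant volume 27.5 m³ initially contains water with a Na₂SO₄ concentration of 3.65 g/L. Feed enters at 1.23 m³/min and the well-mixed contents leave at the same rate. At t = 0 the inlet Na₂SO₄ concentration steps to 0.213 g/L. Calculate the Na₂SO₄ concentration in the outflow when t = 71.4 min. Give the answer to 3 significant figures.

0.354 g/L

Species balance on the tank: V dC/dt = Q(C_in − C).
Rewrite as dC/dt + C/τ = C_in/τ, τ = V/Q = 22.358 min.
Solution: C(t) = C_in + (C₀ − C_in) e^(−t/τ).
C(71.4) = 0.213 + (3.65 − 0.213)·e^(−71.4/22.358) = 0.213 + (3.4370)·0.041027 = 0.35401 g/L.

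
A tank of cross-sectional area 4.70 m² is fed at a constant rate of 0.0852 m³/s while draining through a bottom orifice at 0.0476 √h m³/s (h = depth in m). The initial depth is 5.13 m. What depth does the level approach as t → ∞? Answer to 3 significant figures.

3.20 m

Level balance: A dh/dt = 0.0852 − 0.0476 √h. Setting dh/dt = 0:
Q_in = 0.0476 √h_ss ⇒ √h_ss = 0.0852/0.0476 = 1.7899.
h_ss = 1.7899² = 3.2038 m. (Since h₀ = 5.13 m > h_ss, the level will fall toward this value.)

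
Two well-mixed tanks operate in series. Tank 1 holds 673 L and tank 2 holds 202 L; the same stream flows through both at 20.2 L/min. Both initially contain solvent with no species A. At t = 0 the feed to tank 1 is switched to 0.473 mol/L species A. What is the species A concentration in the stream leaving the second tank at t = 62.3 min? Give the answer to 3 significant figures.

Species balance on tank i: dCᵢ/dt = (Cᵢ₋₁ − Cᵢ)/τᵢ with τᵢ = Vᵢ/Q.
τ₁ = 673/20.2 = 33.317 min; τ₂ = 202/20.2 = 10.000 min.
Solving the cascade with C₁(0)=C₂(0)=0 gives C₂(t) = C_in[1 − (τ₁ e^(−t/τ₁) − τ₂ e^(−t/τ₂))/(τ₁ − τ₂)].
At t = 62.3: e^(−t/τ₁) = 0.15414, e^(−t/τ₂) = 0.0019695.
C₂ = 0.473·[1 − (33.317·0.15414 − 10.000·0.0019695)/(23.317)] = 0.473·0.78060 = 0.36923 mol/L.

0.369 mol/L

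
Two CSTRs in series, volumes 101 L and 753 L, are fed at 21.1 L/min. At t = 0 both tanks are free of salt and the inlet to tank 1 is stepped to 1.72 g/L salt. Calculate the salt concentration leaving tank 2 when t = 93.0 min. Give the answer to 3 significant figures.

1.57 g/L

Species balance on tank i: dCᵢ/dt = (Cᵢ₋₁ − Cᵢ)/τᵢ with τᵢ = Vᵢ/Q.
τ₁ = 101/21.1 = 4.7867 min; τ₂ = 753/21.1 = 35.687 min.
Tank 1: C₁ = C_in(1 − e^(−t/τ₁)). Tank 2 (τ₁ ≠ τ₂): C₂ = C_in[1 − (τ₁ e^(−t/τ₁) − τ₂ e^(−t/τ₂))/(τ₁ − τ₂)].
At t = 93.0: e^(−t/τ₁) = 3.6494e-09, e^(−t/τ₂) = 0.073831.
C₂ = 1.72·[1 − (4.7867·3.6494e-09 − 35.687·0.073831)/(-30.900)] = 1.72·0.91473 = 1.5733 g/L.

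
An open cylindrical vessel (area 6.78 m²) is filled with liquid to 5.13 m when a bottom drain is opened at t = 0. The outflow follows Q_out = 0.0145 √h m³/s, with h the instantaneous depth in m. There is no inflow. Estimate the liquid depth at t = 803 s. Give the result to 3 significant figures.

Volume balance on the tank: A dh/dt = −0.0145 √h.
∫ h^(−1/2) dh = −(0.0145/A) ∫ dt, giving 2√h = 2√h₀ − (0.0145/A) t.
√h = √5.13 − 0.0145·803/(2·6.78) = 2.2650 − 0.85867 = 1.4063.
h = 1.4063² = 1.9776 m.

1.98 m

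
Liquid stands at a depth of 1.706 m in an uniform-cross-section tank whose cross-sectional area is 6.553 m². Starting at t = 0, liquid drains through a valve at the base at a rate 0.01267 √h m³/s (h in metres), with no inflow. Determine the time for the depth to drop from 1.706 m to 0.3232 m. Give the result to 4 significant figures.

Accumulation of liquid (constant cross-section A): A dh/dt = −0.01267 √h.
This is separable: 2 d(√h)/dt = −0.01267/A, so √h = √h₀ − (0.01267/(2A)) t.
t = 2A(√h₀ − √h)/0.01267 = 2·6.553·(√1.706 − √0.3232)/0.01267
  = 13.1060 × (1.30614 − 0.568507) / 0.01267 = 763.016 s.

763.0 s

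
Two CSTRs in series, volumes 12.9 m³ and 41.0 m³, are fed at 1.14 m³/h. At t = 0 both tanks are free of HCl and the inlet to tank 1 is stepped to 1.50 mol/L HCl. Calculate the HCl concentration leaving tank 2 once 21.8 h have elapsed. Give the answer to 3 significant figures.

0.407 mol/L

Time constants: τᵢ = Vᵢ/Q for each well-mixed tank.
τ₁ = 12.9/1.14 = 11.316 h; τ₂ = 41.0/1.14 = 35.965 h.
Tank 1: C₁ = C_in(1 − e^(−t/τ₁)). Tank 2 (τ₁ ≠ τ₂): C₂ = C_in[1 − (τ₁ e^(−t/τ₁) − τ₂ e^(−t/τ₂))/(τ₁ − τ₂)].
At t = 21.8: e^(−t/τ₁) = 0.14566, e^(−t/τ₂) = 0.54545.
C₂ = 1.50·[1 − (11.316·0.14566 − 35.965·0.54545)/(-24.649)] = 1.50·0.27102 = 0.40652 mol/L.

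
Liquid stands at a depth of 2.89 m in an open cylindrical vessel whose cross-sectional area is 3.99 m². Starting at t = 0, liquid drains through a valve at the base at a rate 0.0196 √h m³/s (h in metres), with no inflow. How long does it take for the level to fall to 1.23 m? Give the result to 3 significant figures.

With no inflow, A dh/dt = −0.0196 √h.
∫ h^(−1/2) dh = −(0.0196/A) ∫ dt, giving 2√h = 2√h₀ − (0.0196/A) t.
t = 2A(√h₀ − √h)/0.0196 = 2·3.99·(√2.89 − √1.23)/0.0196
  = 7.9800 × (1.7000 − 1.1091) / 0.0196 = 240.60 s.

241 s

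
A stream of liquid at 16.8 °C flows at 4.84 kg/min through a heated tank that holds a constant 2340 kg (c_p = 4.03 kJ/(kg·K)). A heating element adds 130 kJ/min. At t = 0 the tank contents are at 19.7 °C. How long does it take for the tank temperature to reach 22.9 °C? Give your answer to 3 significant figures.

917 min

M c_p dT/dt = ṁ c_p (T_in − T) + Q̇.
τ = M/ṁ = 483.47 min; T_ss = T_in + Q̇/(ṁ c_p) = 23.465 °C.
T(t) = T_ss + (T₀ − T_ss) e^(−t/τ). Set T = 22.9:
e^(−t/τ) = (22.9 − 23.465)/(19.7 − 23.465) = 0.15004
t = −483.47 · ln(0.15004) = 917.07 min.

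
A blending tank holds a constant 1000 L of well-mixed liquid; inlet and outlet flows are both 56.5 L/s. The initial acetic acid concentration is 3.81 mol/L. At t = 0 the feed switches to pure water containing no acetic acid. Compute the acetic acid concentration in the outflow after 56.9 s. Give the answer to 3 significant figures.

0.153 mol/L

Mass balance on the solute (V constant): V dC/dt = Q(C_in − C).
So dC/dt = (C_in − C)/τ with τ = V/Q = 1000/56.5 = 17.699 s.
This is linear first-order; C(t) = C_in + (C₀ − C_in) e^(−t/τ).
C(56.9) = 0 + (3.81 − 0)·e^(−56.9/17.699) = 0 + (3.8100)·0.040161 = 0.15301 mol/L.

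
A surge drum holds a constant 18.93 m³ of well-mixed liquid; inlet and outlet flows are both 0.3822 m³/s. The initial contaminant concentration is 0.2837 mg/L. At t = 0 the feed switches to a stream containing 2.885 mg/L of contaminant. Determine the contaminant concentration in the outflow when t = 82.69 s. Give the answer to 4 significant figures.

Unsteady species balance (constant V, well mixed): V dC/dt = Q(C_in − C).
So dC/dt = (C_in − C)/τ with τ = V/Q = 18.93/0.3822 = 49.5290 s.
Integrating: C(t) = C_in + (C₀ − C_in) e^(−t/τ).
C(82.69) = 2.885 + (0.2837 − 2.885)·e^(−82.69/49.5290) = 2.885 + (-2.60130)·0.188336 = 2.39508 mg/L.

2.395 mg/L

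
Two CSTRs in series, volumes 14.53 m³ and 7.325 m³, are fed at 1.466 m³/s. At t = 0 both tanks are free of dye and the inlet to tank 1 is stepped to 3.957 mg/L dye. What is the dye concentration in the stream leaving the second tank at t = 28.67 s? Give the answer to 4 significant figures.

3.528 mg/L

Time constants: τᵢ = Vᵢ/Q for each well-mixed tank.
τ₁ = 14.53/1.466 = 9.91132 s; τ₂ = 7.325/1.466 = 4.99659 s.
Tank 1: C₁ = C_in(1 − e^(−t/τ₁)). Tank 2 (τ₁ ≠ τ₂): C₂ = C_in[1 − (τ₁ e^(−t/τ₁) − τ₂ e^(−t/τ₂))/(τ₁ − τ₂)].
At t = 28.67: e^(−t/τ₁) = 0.0554291, e^(−t/τ₂) = 0.00322148.
C₂ = 3.957·[1 − (9.91132·0.0554291 − 4.99659·0.00322148)/(4.91473)] = 3.957·0.891494 = 3.52764 mg/L.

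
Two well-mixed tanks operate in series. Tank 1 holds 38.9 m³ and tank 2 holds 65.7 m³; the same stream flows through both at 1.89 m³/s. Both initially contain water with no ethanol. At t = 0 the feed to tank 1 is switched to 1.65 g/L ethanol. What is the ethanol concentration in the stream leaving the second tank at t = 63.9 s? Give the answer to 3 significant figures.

1.11 g/L

Each tank obeys Vᵢ dCᵢ/dt = Q(Cᵢ₋₁ − Cᵢ), so τᵢ = Vᵢ/Q.
τ₁ = 38.9/1.89 = 20.582 s; τ₂ = 65.7/1.89 = 34.762 s.
Solving the cascade with C₁(0)=C₂(0)=0 gives C₂(t) = C_in[1 − (τ₁ e^(−t/τ₁) − τ₂ e^(−t/τ₂))/(τ₁ − τ₂)].
At t = 63.9: e^(−t/τ₁) = 0.044840, e^(−t/τ₂) = 0.15910.
C₂ = 1.65·[1 − (20.582·0.044840 − 34.762·0.15910)/(-14.180)] = 1.65·0.67505 = 1.1138 g/L.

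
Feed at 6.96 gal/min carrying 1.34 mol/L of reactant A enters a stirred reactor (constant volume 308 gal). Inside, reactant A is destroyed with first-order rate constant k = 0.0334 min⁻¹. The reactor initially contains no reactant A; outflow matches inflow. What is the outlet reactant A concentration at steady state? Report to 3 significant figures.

0.541 mol/L

Accumulation = in − out − consumed: V dC/dt = Q C_in − Q C − k V C.
At steady state: 0 = Q C_in − (Q + kV) C_ss, so C_ss = Q C_in/(Q + kV).
C_ss = 6.96·1.34/(6.96 + 0.0334·308) = 9.3264/17.247 = 0.54075 mol/L.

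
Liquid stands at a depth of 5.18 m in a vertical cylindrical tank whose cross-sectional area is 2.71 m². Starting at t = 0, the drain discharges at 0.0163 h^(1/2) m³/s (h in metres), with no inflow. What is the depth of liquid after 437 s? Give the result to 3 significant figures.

A dh/dt = −Q_out = −0.0163 √h.
Separate and integrate: 2(√h − √h₀) = −(0.0163/A) t.
√h = √5.18 − 0.0163·437/(2·2.71) = 2.2760 − 1.3142 = 0.96174.
h = 0.96174² = 0.92494 m.

0.925 m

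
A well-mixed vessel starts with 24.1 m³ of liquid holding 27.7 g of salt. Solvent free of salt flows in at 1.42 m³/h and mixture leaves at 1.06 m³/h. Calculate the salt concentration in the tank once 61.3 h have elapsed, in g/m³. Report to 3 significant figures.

0.0885 g/m³

Total volume: dV/dt = Q_in − Q_out = 0.36000 m³/h, so V(t) = 24.1 + 0.36000 t and V(61.3) = 46.168 m³.
No salt enters, so dm/dt = −Q_out · (m/V).
dm/m = −Q_out dt/(V₀ + 0.36000 t); integrating gives ln(m/m₀) = −(Q_out/(Q_in−Q_out)) ln(V/V₀).
m = m₀ (V₀/V)^(Q_out/(Q_in−Q_out)) = 27.7 × (24.1/46.168)^(2.9444) = 4.0850 g.
C = m/V = 4.0850/46.168 = 0.088481 g/m³.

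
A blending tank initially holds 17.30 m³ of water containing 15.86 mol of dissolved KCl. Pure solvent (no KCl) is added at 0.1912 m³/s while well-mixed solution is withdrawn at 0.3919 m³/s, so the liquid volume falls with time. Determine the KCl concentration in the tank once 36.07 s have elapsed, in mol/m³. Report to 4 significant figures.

Let m(t) be the amount of KCl. Volume: V(t) = V₀ + (Q_in − Q_out) t = 17.30 − 0.200700 t; V(36.07) = 10.0608 m³.
Solute balance: dm/dt = 0 − Q_out C = −Q_out m/V(t).
dm/m = −Q_out dt/(V₀ − 0.200700 t); integrating gives ln(m/m₀) = −(Q_out/(Q_in−Q_out)) ln(V/V₀).
m = m₀ (V₀/V)^(Q_out/(Q_in−Q_out)) = 15.86 × (17.30/10.0608)^(-1.95267) = 5.50320 mol.
C = m/V = 5.50320/10.0608 = 0.546997 mol/m³.

0.5470 mol/m³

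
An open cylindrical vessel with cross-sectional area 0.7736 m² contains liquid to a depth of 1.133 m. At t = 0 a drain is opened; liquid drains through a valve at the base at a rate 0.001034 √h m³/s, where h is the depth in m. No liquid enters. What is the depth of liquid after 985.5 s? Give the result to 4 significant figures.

0.1647 m

Mass balance (ρ constant): A dh/dt = −0.001034 √h.
This is separable: 2 d(√h)/dt = −0.001034/A, so √h = √h₀ − (0.001034/(2A)) t.
√h = √1.133 − 0.001034·985.5/(2·0.7736) = 1.06442 − 0.658614 = 0.405811.
h = 0.405811² = 0.164683 m.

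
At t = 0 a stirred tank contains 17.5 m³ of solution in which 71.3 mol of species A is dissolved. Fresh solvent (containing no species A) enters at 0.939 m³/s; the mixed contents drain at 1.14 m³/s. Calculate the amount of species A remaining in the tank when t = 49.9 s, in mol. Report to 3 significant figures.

Total volume: dV/dt = Q_in − Q_out = -0.20100 m³/s, so V(t) = 17.5 − 0.20100 t and V(49.9) = 7.4701 m³.
Species balance (pure solvent in): dm/dt = −Q_out · m/V(t).
dm/m = −Q_out dt/(V₀ − 0.20100 t); integrating gives ln(m/m₀) = −(Q_out/(Q_in−Q_out)) ln(V/V₀).
m = m₀ (V₀/V)^(Q_out/(Q_in−Q_out)) = 71.3 × (17.5/7.4701)^(-5.6716) = 0.57045 mol.

0.570 mol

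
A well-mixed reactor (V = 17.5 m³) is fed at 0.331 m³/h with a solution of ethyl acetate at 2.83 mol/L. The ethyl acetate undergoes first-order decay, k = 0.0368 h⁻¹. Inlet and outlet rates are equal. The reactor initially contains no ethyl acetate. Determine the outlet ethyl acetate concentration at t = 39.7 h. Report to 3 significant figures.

V dC/dt = Q(C_in − C) − k V C.
dC/dt = (Q/V) C_in − (Q/V + k) C; effective rate a = Q/V + k = 0.018914 + 0.0368 = 0.055714 h⁻¹.
C_ss = Q C_in/(Q + kV) = 0.96075 mol/L; C(t) = C_ss + (C₀ − C_ss) e^(−a t).
C(39.7) = 0.96075 + (-0.96075)·e^(−0.055714·39.7) = 0.96075 + (-0.96075)·0.10950 = 0.85555 mol/L.

0.856 mol/L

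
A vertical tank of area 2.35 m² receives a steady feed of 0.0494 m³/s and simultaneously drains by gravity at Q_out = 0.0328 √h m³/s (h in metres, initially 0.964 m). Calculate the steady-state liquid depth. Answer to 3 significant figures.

2.27 m

A dh/dt = Q_in − 0.0328 √h. Steady state requires inflow = outflow:
Q_in = 0.0328 √h_ss ⇒ √h_ss = 0.0494/0.0328 = 1.5061.
h_ss = 1.5061² = 2.2683 m. (Since h₀ = 0.964 m < h_ss, the level will rise toward this value.)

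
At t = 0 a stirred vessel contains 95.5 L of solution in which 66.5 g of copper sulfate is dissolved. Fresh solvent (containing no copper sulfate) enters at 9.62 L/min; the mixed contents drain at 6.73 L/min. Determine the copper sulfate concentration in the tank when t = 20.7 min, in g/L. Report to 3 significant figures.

0.138 g/L

Total volume: dV/dt = Q_in − Q_out = 2.8900 L/min, so V(t) = 95.5 + 2.8900 t and V(20.7) = 155.32 L.
Species balance (pure solvent in): dm/dt = −Q_out · m/V(t).
Separate: dm/m = −Q_out dt/V(t) ⇒ ln(m/m₀) = −(Q_out/(Q_in−Q_out)) ln(V/V₀).
m = m₀ (V₀/V)^(Q_out/(Q_in−Q_out)) = 66.5 × (95.5/155.32)^(2.3287) = 21.425 g.
C = m/V = 21.425/155.32 = 0.13794 g/L.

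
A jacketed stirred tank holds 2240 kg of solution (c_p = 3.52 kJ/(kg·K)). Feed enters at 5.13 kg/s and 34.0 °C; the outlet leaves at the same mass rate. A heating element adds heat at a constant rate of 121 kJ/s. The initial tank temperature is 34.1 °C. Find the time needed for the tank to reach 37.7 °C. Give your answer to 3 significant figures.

344 s

Energy balance: M c_p dT/dt = ṁ c_p (T_in − T) + 121.
τ = M/ṁ = 436.65 s; T_ss = T_in + Q̇/(ṁ c_p) = 40.701 °C.
T(t) = T_ss + (T₀ − T_ss) e^(−t/τ). Set T = 37.7:
e^(−t/τ) = (37.7 − 40.701)/(34.1 − 40.701) = 0.45461
t = −436.65 · ln(0.45461) = 344.22 s.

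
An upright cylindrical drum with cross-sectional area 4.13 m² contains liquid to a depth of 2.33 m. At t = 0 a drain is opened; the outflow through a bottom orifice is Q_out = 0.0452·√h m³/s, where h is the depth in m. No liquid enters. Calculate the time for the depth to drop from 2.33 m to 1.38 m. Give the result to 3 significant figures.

64.3 s

A dh/dt = −Q_out = −0.0452 √h.
Separate and integrate: 2(√h − √h₀) = −(0.0452/A) t.
t = 2A(√h₀ − √h)/0.0452 = 2·4.13·(√2.33 − √1.38)/0.0452
  = 8.2600 × (1.5264 − 1.1747) / 0.0452 = 64.271 s.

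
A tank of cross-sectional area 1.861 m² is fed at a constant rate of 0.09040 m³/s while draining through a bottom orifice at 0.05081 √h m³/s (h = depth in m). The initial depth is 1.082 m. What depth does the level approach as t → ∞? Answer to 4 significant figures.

3.165 m

Level balance: A dh/dt = 0.09040 − 0.05081 √h. Setting dh/dt = 0:
Q_in = 0.05081 √h_ss ⇒ √h_ss = 0.09040/0.05081 = 1.77918.
h_ss = 1.77918² = 3.16547 m. (Since h₀ = 1.082 m < h_ss, the level will rise toward this value.)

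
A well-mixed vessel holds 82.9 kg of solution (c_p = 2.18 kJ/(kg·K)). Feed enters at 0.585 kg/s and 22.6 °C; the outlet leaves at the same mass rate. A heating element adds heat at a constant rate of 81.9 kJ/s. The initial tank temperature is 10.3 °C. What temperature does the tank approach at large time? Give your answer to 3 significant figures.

86.8 °C

M c_p dT/dt = ṁ c_p (T_in − T) + Q̇.
At steady state dT/dt = 0 ⇒ T_ss = T_in + Q̇/(ṁ c_p) = 22.6 + 81.9/(0.585·2.18) = 86.820 °C.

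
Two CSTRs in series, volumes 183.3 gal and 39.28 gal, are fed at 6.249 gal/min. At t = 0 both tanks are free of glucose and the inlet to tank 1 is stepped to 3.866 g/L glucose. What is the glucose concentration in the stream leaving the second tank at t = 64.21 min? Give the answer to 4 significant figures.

Species balance on tank i: dCᵢ/dt = (Cᵢ₋₁ − Cᵢ)/τᵢ with τᵢ = Vᵢ/Q.
τ₁ = 183.3/6.249 = 29.3327 min; τ₂ = 39.28/6.249 = 6.28581 min.
Tank 1: C₁ = C_in(1 − e^(−t/τ₁)). Tank 2 (τ₁ ≠ τ₂): C₂ = C_in[1 − (τ₁ e^(−t/τ₁) − τ₂ e^(−t/τ₂))/(τ₁ − τ₂)].
At t = 64.21: e^(−t/τ₁) = 0.112026, e^(−t/τ₂) = 3.66140e-05.
C₂ = 3.866·[1 − (29.3327·0.112026 − 6.28581·3.66140e-05)/(23.0469)] = 3.866·0.857430 = 3.31482 g/L.

3.315 g/L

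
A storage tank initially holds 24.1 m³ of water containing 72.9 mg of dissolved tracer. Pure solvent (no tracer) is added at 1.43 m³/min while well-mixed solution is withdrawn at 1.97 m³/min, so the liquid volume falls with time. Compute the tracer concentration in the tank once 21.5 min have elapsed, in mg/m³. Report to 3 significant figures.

0.531 mg/m³

Total volume: dV/dt = Q_in − Q_out = -0.54000 m³/min, so V(t) = 24.1 − 0.54000 t and V(21.5) = 12.490 m³.
Species balance (pure solvent in): dm/dt = −Q_out · m/V(t).
dm/m = −Q_out dt/(V₀ − 0.54000 t); integrating gives ln(m/m₀) = −(Q_out/(Q_in−Q_out)) ln(V/V₀).
m = m₀ (V₀/V)^(Q_out/(Q_in−Q_out)) = 72.9 × (24.1/12.490)^(-3.6481) = 6.6275 mg.
C = m/V = 6.6275/12.490 = 0.53062 mg/m³.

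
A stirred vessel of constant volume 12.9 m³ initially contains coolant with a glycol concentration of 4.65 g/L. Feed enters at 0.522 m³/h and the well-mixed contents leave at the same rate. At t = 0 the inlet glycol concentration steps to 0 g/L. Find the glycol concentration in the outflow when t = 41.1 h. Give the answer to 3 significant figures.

Species balance on the tank: V dC/dt = Q(C_in − C).
Time constant τ = V/Q = 12.9/0.522 = 24.713 h.
This is linear first-order; C(t) = C_in + (C₀ − C_in) e^(−t/τ).
C(41.1) = 0 + (4.65 − 0)·e^(−41.1/24.713) = 0 + (4.6500)·0.18955 = 0.88140 g/L.

0.881 g/L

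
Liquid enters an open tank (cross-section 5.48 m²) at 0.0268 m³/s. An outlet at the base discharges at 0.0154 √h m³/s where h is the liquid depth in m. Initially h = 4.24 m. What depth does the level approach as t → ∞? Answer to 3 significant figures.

Accumulation of liquid (constant cross-section A): A dh/dt = Q_in − 0.0154 √h. At steady state dh/dt = 0:
Q_in = 0.0154 √h_ss ⇒ √h_ss = 0.0268/0.0154 = 1.7403.
h_ss = 1.7403² = 3.0285 m. (Since h₀ = 4.24 m > h_ss, the level will fall toward this value.)

3.03 m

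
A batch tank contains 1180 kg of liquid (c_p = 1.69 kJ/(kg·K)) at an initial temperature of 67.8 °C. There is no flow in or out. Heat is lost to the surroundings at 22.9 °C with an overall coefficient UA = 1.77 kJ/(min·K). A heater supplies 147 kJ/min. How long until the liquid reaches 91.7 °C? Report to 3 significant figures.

M c_p dT/dt = −UA(T − T_amb) + Q̇.
τ = M c_p/UA = 1126.7 min; T_ss = T_amb + Q̇/UA = 22.9 + 147/1.77 = 105.95 °C.
T(t) = T_ss + (T₀ − T_ss)e^(−t/τ); set T = 91.7:
t = −τ ln[(T − T_ss)/(T₀ − T_ss)] = −1126.7 · ln(0.37354) = 1109.5 min.

1110 min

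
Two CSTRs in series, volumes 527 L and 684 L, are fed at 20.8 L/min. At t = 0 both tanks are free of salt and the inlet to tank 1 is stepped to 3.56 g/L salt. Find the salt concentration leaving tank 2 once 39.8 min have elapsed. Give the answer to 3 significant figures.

1.42 g/L

Time constants: τᵢ = Vᵢ/Q for each well-mixed tank.
τ₁ = 527/20.8 = 25.337 min; τ₂ = 684/20.8 = 32.885 min.
Tank 1: C₁ = C_in(1 − e^(−t/τ₁)). Tank 2 (τ₁ ≠ τ₂): C₂ = C_in[1 − (τ₁ e^(−t/τ₁) − τ₂ e^(−t/τ₂))/(τ₁ − τ₂)].
At t = 39.8: e^(−t/τ₁) = 0.20787, e^(−t/τ₂) = 0.29811.
C₂ = 3.56·[1 − (25.337·0.20787 − 32.885·0.29811)/(-7.5481)] = 3.56·0.39897 = 1.4203 g/L.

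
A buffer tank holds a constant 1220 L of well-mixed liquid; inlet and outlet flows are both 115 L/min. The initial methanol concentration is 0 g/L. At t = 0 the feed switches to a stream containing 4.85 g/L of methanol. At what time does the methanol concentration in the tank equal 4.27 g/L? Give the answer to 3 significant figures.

Species balance: V dC/dt = Q(C_in − C) ⇒ τ = V/Q = 10.609 min.
C(t) = C_in + (C₀ − C_in) e^(−t/τ). Set C = 4.27 and solve for t:
e^(−t/τ) = (C − C_in)/(C₀ − C_in) = (4.27 − 4.85)/(0 − 4.85) = 0.11959
t = −τ ln(…) = 10.609 × 2.1237 = 22.530 min.

22.5 min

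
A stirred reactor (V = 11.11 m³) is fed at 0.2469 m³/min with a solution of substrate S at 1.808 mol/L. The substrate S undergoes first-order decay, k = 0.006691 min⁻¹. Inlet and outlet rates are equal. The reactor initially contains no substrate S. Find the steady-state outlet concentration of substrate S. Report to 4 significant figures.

1.390 mol/L

Species balance: V dC/dt = Q C_in − Q C − k V C.
Steady state (dC/dt = 0): C_ss = Q C_in/(Q + kV) = C_in/(1 + kV/Q).
C_ss = 0.2469·1.808/(0.2469 + 0.006691·11.11) = 0.446395/0.321237 = 1.38961 mol/L.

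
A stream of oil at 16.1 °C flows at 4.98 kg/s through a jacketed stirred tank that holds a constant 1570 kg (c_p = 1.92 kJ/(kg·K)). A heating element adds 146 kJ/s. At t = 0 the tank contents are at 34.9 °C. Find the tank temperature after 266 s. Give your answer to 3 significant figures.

32.9 °C

First-law balance (no shaft work): M c_p dT/dt = ṁ c_p (T_in − T) + 146.
τ = M/ṁ = 315.26 s; T_ss = T_in + Q̇/(ṁ c_p) = 16.1 + 146/(4.98·1.92) = 31.369 °C.
T approaches T_ss exponentially: T(t) = T_ss + (T₀ − T_ss) e^(−t/τ).
T(266) = 31.369 + (3.5306)·e^(−266/315.26) = 31.369 + (3.5306)·0.43010 = 32.888 °C.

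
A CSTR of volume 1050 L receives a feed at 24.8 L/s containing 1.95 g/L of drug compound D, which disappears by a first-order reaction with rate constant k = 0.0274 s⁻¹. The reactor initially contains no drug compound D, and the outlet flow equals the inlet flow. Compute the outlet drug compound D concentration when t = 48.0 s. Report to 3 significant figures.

0.825 g/L

V dC/dt = Q(C_in − C) − k V C.
dC/dt = (Q/V) C_in − (Q/V + k) C; effective rate a = Q/V + k = 0.023619 + 0.0274 = 0.051019 s⁻¹.
C_ss = Q C_in/(Q + kV) = 0.90274 g/L; C(t) = C_ss + (C₀ − C_ss) e^(−a t).
C(48.0) = 0.90274 + (-0.90274)·e^(−0.051019·48.0) = 0.90274 + (-0.90274)·0.086387 = 0.82476 g/L.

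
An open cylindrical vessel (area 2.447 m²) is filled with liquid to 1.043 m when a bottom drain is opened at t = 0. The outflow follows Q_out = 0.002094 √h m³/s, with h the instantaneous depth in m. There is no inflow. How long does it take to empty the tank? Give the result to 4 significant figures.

2387 s

With no inflow, A dh/dt = −0.002094 √h.
Separate and integrate: 2(√h − √h₀) = −(0.002094/A) t.
Set h = 0: 2√h₀ = (0.002094/A) t_empty ⇒ t_empty = 2A√h₀/0.002094.
t_empty = 2·2.447·√1.043/0.002094 = 4.89400·1.02127/0.002094 = 2386.87 s.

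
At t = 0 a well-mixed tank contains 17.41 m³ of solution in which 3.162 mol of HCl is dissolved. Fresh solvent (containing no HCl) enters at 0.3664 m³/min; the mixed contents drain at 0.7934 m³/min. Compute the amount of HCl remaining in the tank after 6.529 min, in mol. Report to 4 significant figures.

2.286 mol

Let m(t) be the amount of HCl. Volume: V(t) = V₀ + (Q_in − Q_out) t = 17.41 − 0.427000 t; V(6.529) = 14.6221 m³.
Solute balance: dm/dt = 0 − Q_out C = −Q_out m/V(t).
Separate: dm/m = −Q_out dt/V(t) ⇒ ln(m/m₀) = −(Q_out/(Q_in−Q_out)) ln(V/V₀).
m = m₀ (V₀/V)^(Q_out/(Q_in−Q_out)) = 3.162 × (17.41/14.6221)^(-1.85808) = 2.28634 mol.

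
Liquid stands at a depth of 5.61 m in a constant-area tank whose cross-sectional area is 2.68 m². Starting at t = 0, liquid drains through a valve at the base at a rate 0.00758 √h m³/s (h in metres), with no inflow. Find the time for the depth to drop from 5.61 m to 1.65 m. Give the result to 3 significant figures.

With no inflow, A dh/dt = −0.00758 √h.
Separate and integrate: 2(√h − √h₀) = −(0.00758/A) t.
t = 2A(√h₀ − √h)/0.00758 = 2·2.68·(√5.61 − √1.65)/0.00758
  = 5.3600 × (2.3685 − 1.2845) / 0.00758 = 766.54 s.

767 s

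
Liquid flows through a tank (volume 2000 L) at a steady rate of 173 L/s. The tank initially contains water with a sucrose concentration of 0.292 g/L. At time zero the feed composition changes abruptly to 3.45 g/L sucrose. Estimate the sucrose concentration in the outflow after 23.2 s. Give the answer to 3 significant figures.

3.03 g/L

Transient balance on the dissolved component: V dC/dt = Q(C_in − C).
Time constant τ = V/Q = 2000/173 = 11.561 s.
Integrating: C(t) = C_in + (C₀ − C_in) e^(−t/τ).
C(23.2) = 3.45 + (0.292 − 3.45)·e^(−23.2/11.561) = 3.45 + (-3.1580)·0.13442 = 3.0255 g/L.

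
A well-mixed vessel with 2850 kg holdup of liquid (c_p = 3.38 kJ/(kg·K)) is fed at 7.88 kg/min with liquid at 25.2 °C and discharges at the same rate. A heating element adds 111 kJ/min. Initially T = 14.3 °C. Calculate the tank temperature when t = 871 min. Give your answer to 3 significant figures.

28.0 °C

First-law balance (no shaft work): M c_p dT/dt = ṁ c_p (T_in − T) + 111.
τ = M/ṁ = 361.68 min; T_ss = T_in + Q̇/(ṁ c_p) = 25.2 + 111/(7.88·3.38) = 29.368 °C.
T approaches T_ss exponentially: T(t) = T_ss + (T₀ − T_ss) e^(−t/τ).
T(871) = 29.368 + (-15.068)·e^(−871/361.68) = 29.368 + (-15.068)·0.089974 = 28.012 °C.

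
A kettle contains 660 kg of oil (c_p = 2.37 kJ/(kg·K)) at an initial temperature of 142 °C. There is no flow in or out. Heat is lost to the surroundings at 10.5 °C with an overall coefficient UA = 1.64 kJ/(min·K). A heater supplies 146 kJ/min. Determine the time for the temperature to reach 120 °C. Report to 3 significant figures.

696 min

Lumped-capacitance energy balance: M c_p dT/dt = UA(T_amb − T) + Q̇.
τ = M c_p/UA = 953.78 min; T_ss = T_amb + Q̇/UA = 10.5 + 146/1.64 = 99.524 °C.
T(t) = T_ss + (T₀ − T_ss)e^(−t/τ); set T = 120:
t = −τ ln[(T − T_ss)/(T₀ − T_ss)] = −953.78 · ln(0.48206) = 695.97 min.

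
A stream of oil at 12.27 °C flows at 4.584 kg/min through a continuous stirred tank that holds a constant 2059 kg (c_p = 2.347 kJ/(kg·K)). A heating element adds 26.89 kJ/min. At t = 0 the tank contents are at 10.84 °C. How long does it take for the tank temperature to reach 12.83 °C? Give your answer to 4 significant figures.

Unsteady energy balance on the tank contents: M c_p dT/dt = ṁ c_p (T_in − T) + 26.89.
τ = M/ṁ = 449.171 min; T_ss = T_in + Q̇/(ṁ c_p) = 14.7694 °C.
T(t) = T_ss + (T₀ − T_ss) e^(−t/τ). Set T = 12.83:
e^(−t/τ) = (12.83 − 14.7694)/(10.84 − 14.7694) = 0.493559
t = −449.171 · ln(0.493559) = 317.165 min.

317.2 min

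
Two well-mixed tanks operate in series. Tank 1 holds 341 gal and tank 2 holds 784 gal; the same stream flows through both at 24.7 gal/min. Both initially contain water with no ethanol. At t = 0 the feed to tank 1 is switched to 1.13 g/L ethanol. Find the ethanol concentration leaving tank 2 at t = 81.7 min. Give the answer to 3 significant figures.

0.980 g/L

Species balance on tank i: dCᵢ/dt = (Cᵢ₋₁ − Cᵢ)/τᵢ with τᵢ = Vᵢ/Q.
τ₁ = 341/24.7 = 13.806 min; τ₂ = 784/24.7 = 31.741 min.
Tank 1: C₁ = C_in(1 − e^(−t/τ₁)). Tank 2 (τ₁ ≠ τ₂): C₂ = C_in[1 − (τ₁ e^(−t/τ₁) − τ₂ e^(−t/τ₂))/(τ₁ − τ₂)].
At t = 81.7: e^(−t/τ₁) = 0.0026910, e^(−t/τ₂) = 0.076233.
C₂ = 1.13·[1 − (13.806·0.0026910 − 31.741·0.076233)/(-17.935)] = 1.13·0.86716 = 0.97989 g/L.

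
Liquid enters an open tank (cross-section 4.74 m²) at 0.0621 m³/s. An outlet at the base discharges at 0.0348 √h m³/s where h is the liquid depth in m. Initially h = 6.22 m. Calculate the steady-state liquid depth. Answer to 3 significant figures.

3.18 m

Level balance: A dh/dt = 0.0621 − 0.0348 √h. Setting dh/dt = 0:
Q_in = 0.0348 √h_ss ⇒ √h_ss = 0.0621/0.0348 = 1.7845.
h_ss = 1.7845² = 3.1844 m. (Since h₀ = 6.22 m > h_ss, the level will fall toward this value.)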